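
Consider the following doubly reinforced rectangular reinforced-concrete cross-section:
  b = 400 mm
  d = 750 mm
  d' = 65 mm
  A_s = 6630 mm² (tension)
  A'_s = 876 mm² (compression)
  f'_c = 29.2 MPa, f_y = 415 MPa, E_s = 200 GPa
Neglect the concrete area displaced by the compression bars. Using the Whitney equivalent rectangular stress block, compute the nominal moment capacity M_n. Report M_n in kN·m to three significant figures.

Assume both tension and compression steel yield.
Net tension couple steel: A_s − A'_s = 5754 mm².
a = (A_s − A'_s) f_y / (0.85 f'_c b) = 2387910/(0.85 × 29.2 × 400) = 240.52 mm.
c = a/β₁ = 240.52/0.841 = 285.99 mm; ε'_s = 0.003(c − d')/c = 0.0023 ≥ f_y/E_s = 0.0021, so compression steel does yield.
M_n = (A_s − A'_s) f_y (d − a/2) + A'_s f_y (d − d') = [2387910 × (750 − 120.26) + 363540 × (750 − 65)] × 10⁻⁶ = 1503.76 + 249.02 = 1752.78 kN·m.

M_n ≈ 1750 kN·m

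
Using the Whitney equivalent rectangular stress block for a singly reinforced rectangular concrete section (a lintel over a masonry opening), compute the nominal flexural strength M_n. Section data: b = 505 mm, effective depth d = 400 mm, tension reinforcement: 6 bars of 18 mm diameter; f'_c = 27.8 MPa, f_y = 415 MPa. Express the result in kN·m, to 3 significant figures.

M_n ≈ 236 kN·m

A_s = 6 × 254 = 1524 mm².
T = A_s f_y = 1524 × 415 = 632460 N = 632.46 kN.
From C = T: a = T/(0.85 f'_c b) = 632460/(0.85 × 27.8 × 505) = 53.00 mm.
M_n = T(d − a/2) = 632.46 kN × (400 − 26.5) mm = 236.22 kN·m.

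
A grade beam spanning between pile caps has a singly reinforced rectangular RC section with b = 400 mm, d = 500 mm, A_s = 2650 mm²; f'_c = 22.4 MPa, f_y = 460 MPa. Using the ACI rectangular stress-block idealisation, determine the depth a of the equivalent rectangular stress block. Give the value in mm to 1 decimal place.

T = A_s f_y = 2650 × 460 = 1219000 N = 1219 kN.
Setting C = 0.85 f'_c a b equal to T: a = 1219000/(0.85 × 22.4 × 400) = 160.1 mm.

a ≈ 160.1 mm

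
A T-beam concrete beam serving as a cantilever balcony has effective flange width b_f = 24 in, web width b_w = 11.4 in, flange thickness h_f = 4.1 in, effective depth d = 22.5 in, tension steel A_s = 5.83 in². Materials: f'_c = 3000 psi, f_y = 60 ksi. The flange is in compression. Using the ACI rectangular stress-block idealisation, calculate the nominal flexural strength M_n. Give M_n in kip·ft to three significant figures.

Tension: T = A_s f_y = 5.83 × 60 = 349.8 kips.
Try a within the flange: a = T/(0.85 f'_c b_f) = 349.8/(0.85 × 3 × 24) = 5.716 in.
a = 5.716 > h_f = 4.1 in: the block extends into the web. Split into flange-overhang and web parts.
C_f = 0.85 f'_c (b_f − b_w) h_f = 0.85 × 3 × (24 − 11.4) × 4.1 = 131.7 kips.
Remaining web compression depth: a_w = (T − C_f)/(0.85 f'_c b_w) = (349.8 − 131.7)/(0.85 × 3 × 11.4) = 7.503 in.
M_n = C_f(d − h_f/2) + (T − C_f)(d − a_w/2) = 131.7 × (22.5 − 2.05) + 218.1 × (22.5 − 3.7515) = 2693.3 + 4089.0 = 6782.3 kip·in.
M_n = 6782.3/12 = 565.19 kip·ft.

M_n ≈ 565 kip·ft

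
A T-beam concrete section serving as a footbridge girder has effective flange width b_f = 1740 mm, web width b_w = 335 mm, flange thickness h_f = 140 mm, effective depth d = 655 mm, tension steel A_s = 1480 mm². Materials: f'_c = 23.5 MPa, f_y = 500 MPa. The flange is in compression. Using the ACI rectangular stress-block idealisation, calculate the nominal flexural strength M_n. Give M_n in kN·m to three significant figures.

M_n ≈ 477 kN·m

Tension: T = A_s f_y = 1480 × 500 = 740000 N.
Try a within the flange: a = T/(0.85 f'_c b_f) = 740000/(0.85 × 23.5 × 1740) = 21.29 mm.
Since a = 21.29 ≤ h_f = 140 mm, the stress block lies entirely in the flange; analyse as a rectangular beam of width b_f.
M_n = T(d − a/2) = 740000 × (655 − 10.645) = 476.82 × 10⁶ N·mm.
M_n = 476.82 kN·m.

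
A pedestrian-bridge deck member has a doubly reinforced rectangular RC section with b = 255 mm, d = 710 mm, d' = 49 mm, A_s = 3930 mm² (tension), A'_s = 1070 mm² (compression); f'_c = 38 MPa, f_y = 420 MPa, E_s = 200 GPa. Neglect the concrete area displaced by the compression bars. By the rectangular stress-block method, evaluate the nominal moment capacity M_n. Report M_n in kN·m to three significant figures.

Assume both tension and compression steel yield.
Net tension couple steel: A_s − A'_s = 2860 mm².
a = (A_s − A'_s) f_y / (0.85 f'_c b) = 1201200/(0.85 × 38 × 255) = 145.84 mm.
c = a/β₁ = 145.84/0.779 = 187.21 mm; ε'_s = 0.003(c − d')/c = 0.0022 ≥ f_y/E_s = 0.0021, so compression steel does yield.
M_n = (A_s − A'_s) f_y (d − a/2) + A'_s f_y (d − d') = [1201200 × (710 − 72.92) + 449400 × (710 − 49)] × 10⁻⁶ = 765.26 + 297.05 = 1062.31 kN·m.

M_n ≈ 1060 kN·m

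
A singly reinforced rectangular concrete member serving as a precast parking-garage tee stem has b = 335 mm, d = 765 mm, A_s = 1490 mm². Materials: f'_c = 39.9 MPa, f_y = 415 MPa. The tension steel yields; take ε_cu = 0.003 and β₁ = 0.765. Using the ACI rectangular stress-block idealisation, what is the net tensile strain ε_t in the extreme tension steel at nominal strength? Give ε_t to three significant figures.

ε_t ≈ 0.0293

a = A_s f_y/(0.85 f'_c b) = 54.42 mm.
β₁ = 0.765, so c = a/β₁ = 54.42/0.765 = 71.14 mm.
From the linear strain diagram with ε_cu = 0.003: ε_t = 0.003 (d − c)/c = 0.003 × (765 − 71.14)/71.14 = 0.0293.
Since ε_t ≥ 0.005, the section is tension-controlled.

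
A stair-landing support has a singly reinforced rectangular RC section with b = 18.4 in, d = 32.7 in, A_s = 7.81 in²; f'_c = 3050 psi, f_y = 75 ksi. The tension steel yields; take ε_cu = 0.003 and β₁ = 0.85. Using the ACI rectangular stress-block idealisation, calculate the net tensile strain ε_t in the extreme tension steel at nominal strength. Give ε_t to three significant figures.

a = A_s f_y/(0.85 f'_c b) = 12.279 in.
β₁ = 0.85, so c = a/β₁ = 12.279/0.85 = 14.446 in.
From the linear strain diagram with ε_cu = 0.003: ε_t = 0.003 (d − c)/c = 0.003 × (32.7 − 14.446)/14.446 = 0.00379.
ε_t < 0.004 — the section is over-reinforced for flexure under ACI limits.

ε_t ≈ 0.00379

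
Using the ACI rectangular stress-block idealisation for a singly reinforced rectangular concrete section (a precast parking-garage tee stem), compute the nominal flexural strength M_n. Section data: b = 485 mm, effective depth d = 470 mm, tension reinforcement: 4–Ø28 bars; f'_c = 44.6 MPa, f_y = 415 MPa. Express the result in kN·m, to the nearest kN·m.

A_s = 4 × 616 = 2464 mm².
T = A_s f_y = 2464 × 415 = 1022560 N = 1022.56 kN.
From C = T: a = T/(0.85 f'_c b) = 1022560/(0.85 × 44.6 × 485) = 55.62 mm.
M_n = T(d − a/2) = 1022.56 kN × (470 − 27.81) mm = 452.17 kN·m.

M_n ≈ 452 kN·m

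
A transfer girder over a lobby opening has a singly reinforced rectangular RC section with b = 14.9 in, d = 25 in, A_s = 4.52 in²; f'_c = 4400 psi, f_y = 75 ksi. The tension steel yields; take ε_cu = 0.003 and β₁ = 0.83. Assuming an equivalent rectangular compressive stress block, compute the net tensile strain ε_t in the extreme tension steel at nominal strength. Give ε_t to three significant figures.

a = A_s f_y/(0.85 f'_c b) = 6.083 in.
β₁ = 0.83, so c = a/β₁ = 6.083/0.83 = 7.329 in.
From the linear strain diagram with ε_cu = 0.003: ε_t = 0.003 (d − c)/c = 0.003 × (25 − 7.329)/7.329 = 0.00723.
Since ε_t ≥ 0.005, the section is tension-controlled.

ε_t ≈ 0.00723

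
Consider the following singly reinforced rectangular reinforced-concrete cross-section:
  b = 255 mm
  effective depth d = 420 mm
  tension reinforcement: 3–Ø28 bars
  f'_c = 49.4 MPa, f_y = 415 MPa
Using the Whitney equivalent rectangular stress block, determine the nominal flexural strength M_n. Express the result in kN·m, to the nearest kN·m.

A_s = 3 × 616 = 1848 mm².
T = A_s f_y = 1848 × 415 = 766920 N = 766.92 kN.
From C = T: a = T/(0.85 f'_c b) = 766920/(0.85 × 49.4 × 255) = 71.62 mm.
M_n = T(d − a/2) = 766.92 kN × (420 − 35.81) mm = 294.64 kN·m.

M_n ≈ 295 kN·m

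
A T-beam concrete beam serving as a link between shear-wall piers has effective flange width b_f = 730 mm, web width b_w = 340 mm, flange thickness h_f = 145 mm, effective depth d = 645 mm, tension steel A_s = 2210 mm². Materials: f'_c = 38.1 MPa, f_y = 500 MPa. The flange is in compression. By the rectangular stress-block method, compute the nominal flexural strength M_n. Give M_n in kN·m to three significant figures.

M_n ≈ 687 kN·m

Tension: T = A_s f_y = 2210 × 500 = 1105000 N.
Try a within the flange: a = T/(0.85 f'_c b_f) = 1105000/(0.85 × 38.1 × 730) = 46.74 mm.
Since a = 46.74 ≤ h_f = 145 mm, the stress block lies entirely in the flange; analyse as a rectangular beam of width b_f.
M_n = T(d − a/2) = 1105000 × (645 − 23.37) = 686.90 × 10⁶ N·mm.
M_n = 686.90 kN·m.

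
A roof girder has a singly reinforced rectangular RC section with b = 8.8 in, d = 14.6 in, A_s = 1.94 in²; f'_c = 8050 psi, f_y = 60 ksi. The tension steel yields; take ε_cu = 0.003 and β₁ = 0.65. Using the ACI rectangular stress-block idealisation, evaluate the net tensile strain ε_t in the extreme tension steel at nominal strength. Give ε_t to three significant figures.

ε_t ≈ 0.0117

a = A_s f_y/(0.85 f'_c b) = 1.933 in.
β₁ = 0.65, so c = a/β₁ = 1.933/0.65 = 2.974 in.
From the linear strain diagram with ε_cu = 0.003: ε_t = 0.003 (d − c)/c = 0.003 × (14.6 − 2.974)/2.974 = 0.0117.
Since ε_t ≥ 0.005, the section is tension-controlled.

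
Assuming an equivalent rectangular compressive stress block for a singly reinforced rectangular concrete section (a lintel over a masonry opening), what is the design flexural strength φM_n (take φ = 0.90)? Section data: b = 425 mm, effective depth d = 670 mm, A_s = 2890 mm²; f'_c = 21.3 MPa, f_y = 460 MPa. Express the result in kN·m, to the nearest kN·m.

φM_n ≈ 698 kN·m

T = A_s f_y = 2890 × 460 = 1329400 N = 1329.4 kN.
From C = T: a = T/(0.85 f'_c b) = 1329400/(0.85 × 21.3 × 425) = 172.77 mm.
M_n = T(d − a/2) = 1329.4 kN × (670 − 86.385) mm = 775.86 kN·m.
φM_n = 0.90 × 775.86 = 698.27 kN·m.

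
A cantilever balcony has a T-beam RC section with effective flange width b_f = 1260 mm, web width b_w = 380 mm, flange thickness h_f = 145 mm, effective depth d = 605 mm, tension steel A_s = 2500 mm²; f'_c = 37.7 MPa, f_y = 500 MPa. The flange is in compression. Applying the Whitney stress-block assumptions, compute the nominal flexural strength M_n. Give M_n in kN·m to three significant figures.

Tension: T = A_s f_y = 2500 × 500 = 1250000 N.
Try a within the flange: a = T/(0.85 f'_c b_f) = 1250000/(0.85 × 37.7 × 1260) = 30.96 mm.
Since a = 30.96 ≤ h_f = 145 mm, the stress block lies entirely in the flange; analyse as a rectangular beam of width b_f.
M_n = T(d − a/2) = 1250000 × (605 − 15.48) = 736.90 × 10⁶ N·mm.
M_n = 736.90 kN·m.

M_n ≈ 737 kN·m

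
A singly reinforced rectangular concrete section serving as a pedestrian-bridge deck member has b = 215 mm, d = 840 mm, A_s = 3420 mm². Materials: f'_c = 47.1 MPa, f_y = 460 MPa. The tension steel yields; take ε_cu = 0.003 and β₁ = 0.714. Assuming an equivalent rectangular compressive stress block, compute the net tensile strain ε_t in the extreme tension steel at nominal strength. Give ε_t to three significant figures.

ε_t ≈ 0.00684

a = A_s f_y/(0.85 f'_c b) = 182.77 mm.
β₁ = 0.714, so c = a/β₁ = 182.77/0.714 = 255.98 mm.
From the linear strain diagram with ε_cu = 0.003: ε_t = 0.003 (d − c)/c = 0.003 × (840 − 255.98)/255.98 = 0.00684.
Since ε_t ≥ 0.005, the section is tension-controlled.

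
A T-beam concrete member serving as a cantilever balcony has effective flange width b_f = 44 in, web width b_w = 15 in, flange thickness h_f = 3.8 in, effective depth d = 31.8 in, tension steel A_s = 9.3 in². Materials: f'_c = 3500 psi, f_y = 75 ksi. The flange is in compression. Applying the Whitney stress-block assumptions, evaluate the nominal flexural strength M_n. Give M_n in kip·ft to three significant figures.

M_n ≈ 1670 kip·ft

Tension: T = A_s f_y = 9.3 × 75 = 697.5 kips.
Try a within the flange: a = T/(0.85 f'_c b_f) = 697.5/(0.85 × 3.5 × 44) = 5.328 in.
a = 5.328 > h_f = 3.8 in: the block extends into the web. Split into flange-overhang and web parts.
C_f = 0.85 f'_c (b_f − b_w) h_f = 0.85 × 3.5 × (44 − 15) × 3.8 = 327.8 kips.
Remaining web compression depth: a_w = (T − C_f)/(0.85 f'_c b_w) = (697.5 − 327.8)/(0.85 × 3.5 × 15) = 8.285 in.
M_n = C_f(d − h_f/2) + (T − C_f)(d − a_w/2) = 327.8 × (31.8 − 1.9) + 369.7 × (31.8 − 4.1425) = 9801.2 + 10225.0 = 20026.2 kip·in.
M_n = 20026.2/12 = 1668.85 kip·ft.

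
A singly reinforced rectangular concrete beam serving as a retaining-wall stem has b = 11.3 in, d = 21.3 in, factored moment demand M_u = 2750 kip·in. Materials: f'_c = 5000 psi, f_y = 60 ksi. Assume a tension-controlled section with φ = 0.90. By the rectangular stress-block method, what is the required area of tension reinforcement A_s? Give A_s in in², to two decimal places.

A_s ≈ 2.59 in²

M_n = M_u/φ = 2750/0.90 = 3055.56 kip·in.
From M_n = 0.85 f'_c a b (d − a/2):
a = d − √(d² − 2M_n/(0.85 f'_c b)) = 21.3 − √(21.3² − 2 × 3055.56/(0.85 × 5 × 11.3)) = 3.232 in.
A_s = 0.85 f'_c a b / f_y = 0.85 × 5 × 3.232 × 11.3 / 60 = 2.587 in².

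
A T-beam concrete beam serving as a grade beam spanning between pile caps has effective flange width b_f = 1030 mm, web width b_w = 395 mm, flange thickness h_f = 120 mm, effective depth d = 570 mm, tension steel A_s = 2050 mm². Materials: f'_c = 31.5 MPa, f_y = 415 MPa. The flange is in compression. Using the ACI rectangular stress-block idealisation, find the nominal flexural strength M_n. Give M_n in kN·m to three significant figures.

Tension: T = A_s f_y = 2050 × 415 = 850750 N.
Try a within the flange: a = T/(0.85 f'_c b_f) = 850750/(0.85 × 31.5 × 1030) = 30.85 mm.
Since a = 30.85 ≤ h_f = 120 mm, the stress block lies entirely in the flange; analyse as a rectangular beam of width b_f.
M_n = T(d − a/2) = 850750 × (570 − 15.425) = 471.80 × 10⁶ N·mm.
M_n = 471.80 kN·m.

M_n ≈ 472 kN·m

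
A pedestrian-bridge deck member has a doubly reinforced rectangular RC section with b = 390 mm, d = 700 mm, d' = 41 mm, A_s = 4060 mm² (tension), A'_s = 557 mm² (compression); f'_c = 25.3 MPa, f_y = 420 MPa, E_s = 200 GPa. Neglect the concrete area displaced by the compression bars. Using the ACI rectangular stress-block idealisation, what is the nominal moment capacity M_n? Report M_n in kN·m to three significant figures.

Assume both tension and compression steel yield.
Net tension couple steel: A_s − A'_s = 3503 mm².
a = (A_s − A'_s) f_y / (0.85 f'_c b) = 1471260/(0.85 × 25.3 × 390) = 175.42 mm.
c = a/β₁ = 175.42/0.85 = 206.38 mm; ε'_s = 0.003(c − d')/c = 0.0024 ≥ f_y/E_s = 0.0021, so compression steel does yield.
M_n = (A_s − A'_s) f_y (d − a/2) + A'_s f_y (d − d') = [1471260 × (700 − 87.71) + 233940 × (700 − 41)] × 10⁻⁶ = 900.84 + 154.17 = 1055.01 kN·m.

M_n ≈ 1060 kN·m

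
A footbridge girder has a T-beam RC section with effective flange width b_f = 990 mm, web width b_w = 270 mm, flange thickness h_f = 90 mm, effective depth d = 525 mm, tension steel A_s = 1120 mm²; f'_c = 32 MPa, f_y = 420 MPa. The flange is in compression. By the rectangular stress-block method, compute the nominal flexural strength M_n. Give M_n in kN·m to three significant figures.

Tension: T = A_s f_y = 1120 × 420 = 470400 N.
Try a within the flange: a = T/(0.85 f'_c b_f) = 470400/(0.85 × 32 × 990) = 17.47 mm.
Since a = 17.47 ≤ h_f = 90 mm, the stress block lies entirely in the flange; analyse as a rectangular beam of width b_f.
M_n = T(d − a/2) = 470400 × (525 − 8.735) = 242.85 × 10⁶ N·mm.
M_n = 242.85 kN·m.

M_n ≈ 243 kN·m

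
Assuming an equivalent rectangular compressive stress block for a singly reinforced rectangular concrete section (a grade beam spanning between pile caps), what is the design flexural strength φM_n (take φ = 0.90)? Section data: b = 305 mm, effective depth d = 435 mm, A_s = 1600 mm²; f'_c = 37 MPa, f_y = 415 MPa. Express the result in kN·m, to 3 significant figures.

φM_n ≈ 239 kN·m

T = A_s f_y = 1600 × 415 = 664000 N = 664 kN.
From C = T: a = T/(0.85 f'_c b) = 664000/(0.85 × 37 × 305) = 69.22 mm.
M_n = T(d − a/2) = 664 kN × (435 − 34.61) mm = 265.86 kN·m.
φM_n = 0.90 × 265.86 = 239.27 kN·m.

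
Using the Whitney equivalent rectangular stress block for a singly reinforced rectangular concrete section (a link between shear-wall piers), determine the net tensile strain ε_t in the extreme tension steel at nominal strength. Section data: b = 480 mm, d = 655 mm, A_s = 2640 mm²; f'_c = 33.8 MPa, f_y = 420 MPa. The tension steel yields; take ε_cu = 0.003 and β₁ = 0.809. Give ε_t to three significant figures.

a = A_s f_y/(0.85 f'_c b) = 80.40 mm.
β₁ = 0.809, so c = a/β₁ = 80.40/0.809 = 99.38 mm.
From the linear strain diagram with ε_cu = 0.003: ε_t = 0.003 (d − c)/c = 0.003 × (655 − 99.38)/99.38 = 0.0168.
Since ε_t ≥ 0.005, the section is tension-controlled.

ε_t ≈ 0.0168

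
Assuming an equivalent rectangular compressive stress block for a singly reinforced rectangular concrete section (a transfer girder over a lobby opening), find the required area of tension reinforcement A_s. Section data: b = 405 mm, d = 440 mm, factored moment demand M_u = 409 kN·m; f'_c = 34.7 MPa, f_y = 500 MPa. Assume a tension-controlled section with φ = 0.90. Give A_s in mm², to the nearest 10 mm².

M_n = M_u/φ = 409/0.90 = 454.444 kN·m.
With M_n = 0.85 f'_c a b (d − a/2), solve the quadratic for a:
a = d − √(d² − 2M_n/(0.85 f'_c b)) = 440 − √(440² − 2 × 454.444×10⁶/(0.85 × 34.7 × 405)) = 97.20 mm.
A_s = 0.85 f'_c a b / f_y = 0.85 × 34.7 × 97.20 × 405 / 500 = 2322.2 mm².

A_s ≈ 2320 mm²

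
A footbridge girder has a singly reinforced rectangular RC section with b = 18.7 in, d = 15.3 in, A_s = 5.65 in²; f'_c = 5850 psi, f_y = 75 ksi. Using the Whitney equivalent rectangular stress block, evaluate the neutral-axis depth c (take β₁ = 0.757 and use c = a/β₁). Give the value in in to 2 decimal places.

c ≈ 6.02 in

T = A_s f_y = 5.65 × 75 = 423.75 kips.
a = T/(0.85 f'_c b) = 423.75/(0.85 × 5.85 × 18.7) = 4.5571 in.
With β₁ = 0.757, c = a/β₁ = 4.5571/0.757 = 6.02 in.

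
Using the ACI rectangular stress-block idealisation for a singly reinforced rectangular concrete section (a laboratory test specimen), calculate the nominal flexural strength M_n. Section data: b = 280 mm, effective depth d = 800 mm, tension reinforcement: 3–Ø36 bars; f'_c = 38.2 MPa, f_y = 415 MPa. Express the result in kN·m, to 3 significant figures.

M_n ≈ 926 kN·m

A_s = 3 × 1018 = 3054 mm².
T = A_s f_y = 3054 × 415 = 1267410 N = 1267.41 kN.
From C = T: a = T/(0.85 f'_c b) = 1267410/(0.85 × 38.2 × 280) = 139.40 mm.
M_n = T(d − a/2) = 1267.41 kN × (800 − 69.7) mm = 925.59 kN·m.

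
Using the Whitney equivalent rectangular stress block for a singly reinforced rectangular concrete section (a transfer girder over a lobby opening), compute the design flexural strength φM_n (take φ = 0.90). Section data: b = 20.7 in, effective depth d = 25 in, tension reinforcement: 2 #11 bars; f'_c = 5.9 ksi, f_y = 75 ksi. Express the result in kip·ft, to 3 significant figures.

φM_n ≈ 419 kip·ft

A_s = 2 × 1.56 = 3.12 in².
T = A_s f_y = 3.12 × 75 = 234 kips.
a = T/(0.85 f'_c b) = 234/(0.85 × 5.9 × 20.7) = 2.254 in.
M_n = T(d − a/2) = 234 × (25 − 1.127) = 5586.3 kip·in = 5586.3/12 = 465.53 kip·ft.
φM_n = 0.90 × 465.53 = 418.98 kip·ft.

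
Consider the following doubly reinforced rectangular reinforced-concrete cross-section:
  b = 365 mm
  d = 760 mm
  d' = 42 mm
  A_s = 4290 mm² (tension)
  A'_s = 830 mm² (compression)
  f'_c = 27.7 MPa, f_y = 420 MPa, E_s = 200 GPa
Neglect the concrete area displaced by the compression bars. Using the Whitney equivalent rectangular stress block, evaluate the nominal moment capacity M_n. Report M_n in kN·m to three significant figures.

Assume both tension and compression steel yield.
Net tension couple steel: A_s − A'_s = 3460 mm².
a = (A_s − A'_s) f_y / (0.85 f'_c b) = 1453200/(0.85 × 27.7 × 365) = 169.10 mm.
c = a/β₁ = 169.10/0.85 = 198.94 mm; ε'_s = 0.003(c − d')/c = 0.0024 ≥ f_y/E_s = 0.0021, so compression steel does yield.
M_n = (A_s − A'_s) f_y (d − a/2) + A'_s f_y (d − d') = [1453200 × (760 − 84.55) + 348600 × (760 − 42)] × 10⁻⁶ = 981.56 + 250.29 = 1231.85 kN·m.

M_n ≈ 1230 kN·m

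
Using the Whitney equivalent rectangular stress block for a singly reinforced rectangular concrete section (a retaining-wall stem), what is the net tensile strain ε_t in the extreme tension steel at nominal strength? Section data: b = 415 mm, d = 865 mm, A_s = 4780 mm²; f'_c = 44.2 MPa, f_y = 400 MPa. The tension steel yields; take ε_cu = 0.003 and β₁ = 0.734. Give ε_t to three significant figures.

a = A_s f_y/(0.85 f'_c b) = 122.63 mm.
β₁ = 0.734, so c = a/β₁ = 122.63/0.734 = 167.07 mm.
From the linear strain diagram with ε_cu = 0.003: ε_t = 0.003 (d − c)/c = 0.003 × (865 − 167.07)/167.07 = 0.0125.
Since ε_t ≥ 0.005, the section is tension-controlled.

ε_t ≈ 0.0125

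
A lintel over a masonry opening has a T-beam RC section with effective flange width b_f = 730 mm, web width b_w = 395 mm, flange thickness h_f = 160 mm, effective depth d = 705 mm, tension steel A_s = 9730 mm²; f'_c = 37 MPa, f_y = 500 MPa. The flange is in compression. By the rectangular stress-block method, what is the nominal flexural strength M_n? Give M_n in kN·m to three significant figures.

M_n ≈ 2890 kN·m

Tension: T = A_s f_y = 9730 × 500 = 4865000 N.
Try a within the flange: a = T/(0.85 f'_c b_f) = 4865000/(0.85 × 37 × 730) = 211.90 mm.
a = 211.90 > h_f = 160 mm: the block extends into the web. Split into flange-overhang and web parts.
C_f = 0.85 f'_c (b_f − b_w) h_f = 0.85 × 37 × (730 − 395) × 160 = 1685720 N.
Remaining web compression depth: a_w = (T − C_f)/(0.85 f'_c b_w) = (4865000 − 1685720)/(0.85 × 37 × 395) = 255.92 mm.
M_n = C_f(d − h_f/2) + (T − C_f)(d − a_w/2) = 1685720 × (705 − 80) + 3179280 × (705 − 127.96) = 1053.58 + 1834.57 = 2888.15 × 10⁶ N·mm.
M_n = 2888.15 kN·m.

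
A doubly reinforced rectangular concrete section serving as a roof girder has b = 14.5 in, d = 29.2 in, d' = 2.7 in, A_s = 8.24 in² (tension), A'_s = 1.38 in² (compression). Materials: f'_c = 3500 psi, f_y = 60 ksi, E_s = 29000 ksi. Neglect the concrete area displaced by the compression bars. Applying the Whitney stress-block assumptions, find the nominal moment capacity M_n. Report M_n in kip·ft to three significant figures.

Assume both steels yield.
a = (A_s − A'_s) f_y/(0.85 f'_c b) = (8.24 − 1.38) × 60/(0.85 × 3.5 × 14.5) = 9.542 in.
c = a/β₁ = 9.542/0.85 = 11.226 in; ε'_s = 0.003(c − d')/c = 0.0023 ≥ ε_y = 0.0021, so the compression steel yields.
M_n = (A_s − A'_s) f_y (d − a/2) + A'_s f_y (d − d') = 411.6 × (29.2 − 4.771) + 82.8 × (29.2 − 2.7) = 10055.0 + 2194.2 = 12249.2 kip·in = 12249.2/12 = 1020.77 kip·ft.

M_n ≈ 1020 kip·ft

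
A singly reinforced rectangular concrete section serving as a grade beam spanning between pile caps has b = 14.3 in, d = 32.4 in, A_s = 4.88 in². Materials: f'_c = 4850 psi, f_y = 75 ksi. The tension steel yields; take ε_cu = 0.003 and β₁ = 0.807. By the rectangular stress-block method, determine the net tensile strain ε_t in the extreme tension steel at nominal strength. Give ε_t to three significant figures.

ε_t ≈ 0.00963

a = A_s f_y/(0.85 f'_c b) = 6.208 in.
β₁ = 0.807, so c = a/β₁ = 6.208/0.807 = 7.693 in.
From the linear strain diagram with ε_cu = 0.003: ε_t = 0.003 (d − c)/c = 0.003 × (32.4 − 7.693)/7.693 = 0.00963.
Since ε_t ≥ 0.005, the section is tension-controlled.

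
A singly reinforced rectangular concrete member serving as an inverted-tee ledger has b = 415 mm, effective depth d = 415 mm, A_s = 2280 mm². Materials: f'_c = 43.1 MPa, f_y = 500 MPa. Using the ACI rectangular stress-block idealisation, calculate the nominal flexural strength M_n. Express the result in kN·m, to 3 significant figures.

M_n ≈ 430 kN·m

T = A_s f_y = 2280 × 500 = 1140000 N = 1140 kN.
From C = T: a = T/(0.85 f'_c b) = 1140000/(0.85 × 43.1 × 415) = 74.98 mm.
M_n = T(d − a/2) = 1140 kN × (415 − 37.49) mm = 430.36 kN·m.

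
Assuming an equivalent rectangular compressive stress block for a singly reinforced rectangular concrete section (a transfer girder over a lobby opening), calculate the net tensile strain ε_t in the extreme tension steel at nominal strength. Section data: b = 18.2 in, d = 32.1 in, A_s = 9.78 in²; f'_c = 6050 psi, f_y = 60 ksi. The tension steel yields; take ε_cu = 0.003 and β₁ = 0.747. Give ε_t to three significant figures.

ε_t ≈ 0.00847

a = A_s f_y/(0.85 f'_c b) = 6.270 in.
β₁ = 0.747, so c = a/β₁ = 6.270/0.747 = 8.394 in.
From the linear strain diagram with ε_cu = 0.003: ε_t = 0.003 (d − c)/c = 0.003 × (32.1 − 8.394)/8.394 = 0.00847.
Since ε_t ≥ 0.005, the section is tension-controlled.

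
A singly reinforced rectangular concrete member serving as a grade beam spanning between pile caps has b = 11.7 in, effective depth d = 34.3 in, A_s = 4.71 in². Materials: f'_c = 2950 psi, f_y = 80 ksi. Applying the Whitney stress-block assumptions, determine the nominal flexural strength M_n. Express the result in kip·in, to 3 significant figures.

T = A_s f_y = 4.71 × 80 = 376.8 kips.
a = T/(0.85 f'_c b) = 376.8/(0.85 × 2.95 × 11.7) = 12.844 in.
M_n = T(d − a/2) = 376.8 × (34.3 − 6.422) = 10504.4 kip·in.

M_n ≈ 10500 kip·in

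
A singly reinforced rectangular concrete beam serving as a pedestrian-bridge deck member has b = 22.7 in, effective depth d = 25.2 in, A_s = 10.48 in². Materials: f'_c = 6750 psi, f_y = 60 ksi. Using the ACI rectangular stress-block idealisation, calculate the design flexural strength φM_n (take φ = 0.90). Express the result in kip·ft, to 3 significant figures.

φM_n ≈ 1070 kip·ft

T = A_s f_y = 10.48 × 60 = 628.8 kips.
a = T/(0.85 f'_c b) = 628.8/(0.85 × 6.75 × 22.7) = 4.828 in.
M_n = T(d − a/2) = 628.8 × (25.2 − 2.414) = 14327.8 kip·in = 14327.8/12 = 1193.98 kip·ft.
φM_n = 0.90 × 1193.98 = 1074.58 kip·ft.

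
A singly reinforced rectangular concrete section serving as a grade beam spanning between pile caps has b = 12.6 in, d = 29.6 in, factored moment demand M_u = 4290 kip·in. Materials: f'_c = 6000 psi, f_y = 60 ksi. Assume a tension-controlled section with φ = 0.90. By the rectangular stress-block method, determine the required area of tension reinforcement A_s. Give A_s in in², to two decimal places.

M_n = M_u/φ = 4290/0.90 = 4766.67 kip·in.
From M_n = 0.85 f'_c a b (d − a/2):
a = d − √(d² − 2M_n/(0.85 f'_c b)) = 29.6 − √(29.6² − 2 × 4766.67/(0.85 × 6 × 12.6)) = 2.622 in.
A_s = 0.85 f'_c a b / f_y = 0.85 × 6 × 2.622 × 12.6 / 60 = 2.808 in².

A_s ≈ 2.81 in²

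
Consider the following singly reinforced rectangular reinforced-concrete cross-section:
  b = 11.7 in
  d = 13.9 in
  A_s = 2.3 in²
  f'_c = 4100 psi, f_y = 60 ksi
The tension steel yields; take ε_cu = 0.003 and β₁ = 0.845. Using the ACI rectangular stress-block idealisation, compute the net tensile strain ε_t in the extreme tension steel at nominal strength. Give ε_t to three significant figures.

a = A_s f_y/(0.85 f'_c b) = 3.384 in.
β₁ = 0.845, so c = a/β₁ = 3.384/0.845 = 4.005 in.
From the linear strain diagram with ε_cu = 0.003: ε_t = 0.003 (d − c)/c = 0.003 × (13.9 − 4.005)/4.005 = 0.00741.
Since ε_t ≥ 0.005, the section is tension-controlled.

ε_t ≈ 0.00741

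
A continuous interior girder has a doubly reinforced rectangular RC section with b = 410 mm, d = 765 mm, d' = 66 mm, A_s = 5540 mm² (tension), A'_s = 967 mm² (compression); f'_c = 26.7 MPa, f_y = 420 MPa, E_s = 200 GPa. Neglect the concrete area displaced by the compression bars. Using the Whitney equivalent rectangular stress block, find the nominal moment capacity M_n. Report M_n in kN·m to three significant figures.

Assume both tension and compression steel yield.
Net tension couple steel: A_s − A'_s = 4573 mm².
a = (A_s − A'_s) f_y / (0.85 f'_c b) = 1920660/(0.85 × 26.7 × 410) = 206.41 mm.
c = a/β₁ = 206.41/0.85 = 242.84 mm; ε'_s = 0.003(c − d')/c = 0.0022 ≥ f_y/E_s = 0.0021, so compression steel does yield.
M_n = (A_s − A'_s) f_y (d − a/2) + A'_s f_y (d − d') = [1920660 × (765 − 103.205) + 406140 × (765 − 66)] × 10⁻⁶ = 1271.08 + 283.89 = 1554.97 kN·m.

M_n ≈ 1550 kN·m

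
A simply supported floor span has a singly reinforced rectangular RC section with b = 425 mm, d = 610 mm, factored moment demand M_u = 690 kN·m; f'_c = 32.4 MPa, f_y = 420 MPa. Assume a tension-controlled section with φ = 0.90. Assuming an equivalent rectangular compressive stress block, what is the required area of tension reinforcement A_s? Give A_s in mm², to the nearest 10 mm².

A_s ≈ 3320 mm²

M_n = M_u/φ = 690/0.90 = 766.667 kN·m.
With M_n = 0.85 f'_c a b (d − a/2), solve the quadratic for a:
a = d − √(d² − 2M_n/(0.85 f'_c b)) = 610 − √(610² − 2 × 766.667×10⁶/(0.85 × 32.4 × 425)) = 118.98 mm.
A_s = 0.85 f'_c a b / f_y = 0.85 × 32.4 × 118.98 × 425 / 420 = 3315.7 mm².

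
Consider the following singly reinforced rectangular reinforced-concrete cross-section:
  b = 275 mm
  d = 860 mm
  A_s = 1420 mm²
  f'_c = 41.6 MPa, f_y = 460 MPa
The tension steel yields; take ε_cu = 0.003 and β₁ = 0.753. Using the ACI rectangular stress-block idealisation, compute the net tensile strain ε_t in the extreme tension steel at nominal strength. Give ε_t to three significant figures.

a = A_s f_y/(0.85 f'_c b) = 67.17 mm.
β₁ = 0.753, so c = a/β₁ = 67.17/0.753 = 89.20 mm.
From the linear strain diagram with ε_cu = 0.003: ε_t = 0.003 (d − c)/c = 0.003 × (860 − 89.20)/89.20 = 0.0259.
Since ε_t ≥ 0.005, the section is tension-controlled.

ε_t ≈ 0.0259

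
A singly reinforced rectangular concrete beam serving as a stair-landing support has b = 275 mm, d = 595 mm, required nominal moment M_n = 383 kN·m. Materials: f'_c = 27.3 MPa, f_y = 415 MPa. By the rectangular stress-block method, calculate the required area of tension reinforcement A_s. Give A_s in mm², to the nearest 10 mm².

A_s ≈ 1710 mm²

With M_n = 0.85 f'_c a b (d − a/2), solve the quadratic for a:
a = d − √(d² − 2M_n/(0.85 f'_c b)) = 595 − √(595² − 2 × 383×10⁶/(0.85 × 27.3 × 275)) = 111.28 mm.
A_s = 0.85 f'_c a b / f_y = 0.85 × 27.3 × 111.28 × 275 / 415 = 1711.1 mm².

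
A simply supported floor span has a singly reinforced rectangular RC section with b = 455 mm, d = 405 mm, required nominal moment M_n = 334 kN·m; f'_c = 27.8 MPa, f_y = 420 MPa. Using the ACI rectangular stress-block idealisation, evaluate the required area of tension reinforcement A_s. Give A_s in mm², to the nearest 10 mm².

With M_n = 0.85 f'_c a b (d − a/2), solve the quadratic for a:
a = d − √(d² − 2M_n/(0.85 f'_c b)) = 405 − √(405² − 2 × 334×10⁶/(0.85 × 27.8 × 455)) = 85.79 mm.
A_s = 0.85 f'_c a b / f_y = 0.85 × 27.8 × 85.79 × 455 / 420 = 2196.2 mm².

A_s ≈ 2200 mm²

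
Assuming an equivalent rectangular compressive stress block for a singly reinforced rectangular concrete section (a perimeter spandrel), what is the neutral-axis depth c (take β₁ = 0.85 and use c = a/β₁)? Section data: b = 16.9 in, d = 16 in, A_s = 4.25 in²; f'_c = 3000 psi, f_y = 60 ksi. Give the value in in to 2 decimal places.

c ≈ 6.96 in

T = A_s f_y = 4.25 × 60 = 255 kips.
a = T/(0.85 f'_c b) = 255/(0.85 × 3 × 16.9) = 5.9172 in.
With β₁ = 0.85, c = a/β₁ = 5.9172/0.85 = 6.96 in.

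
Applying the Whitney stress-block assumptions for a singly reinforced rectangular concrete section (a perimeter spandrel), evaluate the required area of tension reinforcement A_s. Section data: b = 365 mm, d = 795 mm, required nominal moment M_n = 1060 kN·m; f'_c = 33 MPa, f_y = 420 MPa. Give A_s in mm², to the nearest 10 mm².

With M_n = 0.85 f'_c a b (d − a/2), solve the quadratic for a:
a = d − √(d² − 2M_n/(0.85 f'_c b)) = 795 − √(795² − 2 × 1060×10⁶/(0.85 × 33 × 365)) = 143.11 mm.
A_s = 0.85 f'_c a b / f_y = 0.85 × 33 × 143.11 × 365 / 420 = 3488.6 mm².

A_s ≈ 3490 mm²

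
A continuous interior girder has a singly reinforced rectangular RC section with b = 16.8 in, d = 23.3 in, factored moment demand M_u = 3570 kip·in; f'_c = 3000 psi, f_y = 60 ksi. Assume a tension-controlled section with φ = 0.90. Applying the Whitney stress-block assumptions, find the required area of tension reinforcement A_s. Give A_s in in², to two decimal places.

A_s ≈ 3.13 in²

M_n = M_u/φ = 3570/0.90 = 3966.67 kip·in.
From M_n = 0.85 f'_c a b (d − a/2):
a = d − √(d² − 2M_n/(0.85 f'_c b)) = 23.3 − √(23.3² − 2 × 3966.67/(0.85 × 3 × 16.8)) = 4.387 in.
A_s = 0.85 f'_c a b / f_y = 0.85 × 3 × 4.387 × 16.8 / 60 = 3.132 in².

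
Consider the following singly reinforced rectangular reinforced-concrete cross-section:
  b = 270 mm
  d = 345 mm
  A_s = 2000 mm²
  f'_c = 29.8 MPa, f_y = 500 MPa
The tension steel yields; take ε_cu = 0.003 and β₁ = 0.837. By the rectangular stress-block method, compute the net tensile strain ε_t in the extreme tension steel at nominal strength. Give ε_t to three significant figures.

a = A_s f_y/(0.85 f'_c b) = 146.22 mm.
β₁ = 0.837, so c = a/β₁ = 146.22/0.837 = 174.70 mm.
From the linear strain diagram with ε_cu = 0.003: ε_t = 0.003 (d − c)/c = 0.003 × (345 − 174.70)/174.70 = 0.00292.
ε_t < 0.004 — the section is over-reinforced for flexure under ACI limits.

ε_t ≈ 0.00292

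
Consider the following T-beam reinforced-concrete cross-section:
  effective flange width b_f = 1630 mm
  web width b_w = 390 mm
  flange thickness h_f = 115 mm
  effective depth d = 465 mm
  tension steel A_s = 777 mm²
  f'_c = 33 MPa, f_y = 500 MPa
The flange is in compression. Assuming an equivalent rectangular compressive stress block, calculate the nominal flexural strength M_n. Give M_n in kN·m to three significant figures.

M_n ≈ 179 kN·m

Tension: T = A_s f_y = 777 × 500 = 388500 N.
Try a within the flange: a = T/(0.85 f'_c b_f) = 388500/(0.85 × 33 × 1630) = 8.50 mm.
Since a = 8.50 ≤ h_f = 115 mm, the stress block lies entirely in the flange; analyse as a rectangular beam of width b_f.
M_n = T(d − a/2) = 388500 × (465 − 4.25) = 179.00 × 10⁶ N·mm.
M_n = 179.00 kN·m.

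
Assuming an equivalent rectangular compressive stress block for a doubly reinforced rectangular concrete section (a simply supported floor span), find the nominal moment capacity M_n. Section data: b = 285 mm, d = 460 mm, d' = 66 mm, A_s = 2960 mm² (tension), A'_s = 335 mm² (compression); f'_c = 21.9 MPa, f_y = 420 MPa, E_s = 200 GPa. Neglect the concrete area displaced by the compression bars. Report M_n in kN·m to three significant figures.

Assume both tension and compression steel yield.
Net tension couple steel: A_s − A'_s = 2625 mm².
a = (A_s − A'_s) f_y / (0.85 f'_c b) = 1102500/(0.85 × 21.9 × 285) = 207.81 mm.
c = a/β₁ = 207.81/0.85 = 244.48 mm; ε'_s = 0.003(c − d')/c = 0.0022 ≥ f_y/E_s = 0.0021, so compression steel does yield.
M_n = (A_s − A'_s) f_y (d − a/2) + A'_s f_y (d − d') = [1102500 × (460 − 103.905) + 140700 × (460 − 66)] × 10⁻⁶ = 392.59 + 55.44 = 448.03 kN·m.

M_n ≈ 448 kN·m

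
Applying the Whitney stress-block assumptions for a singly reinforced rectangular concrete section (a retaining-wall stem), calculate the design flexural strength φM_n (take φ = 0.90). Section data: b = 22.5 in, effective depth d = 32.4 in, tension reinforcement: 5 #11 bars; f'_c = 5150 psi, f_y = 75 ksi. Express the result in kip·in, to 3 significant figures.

A_s = 5 × 1.56 = 7.8 in².
T = A_s f_y = 7.8 × 75 = 585 kips.
a = T/(0.85 f'_c b) = 585/(0.85 × 5.15 × 22.5) = 5.939 in.
M_n = T(d − a/2) = 585 × (32.4 − 2.9695) = 17216.8 kip·in.
φM_n = 0.90 × 17216.8 = 15495.1 kip·in.

φM_n ≈ 15500 kip·in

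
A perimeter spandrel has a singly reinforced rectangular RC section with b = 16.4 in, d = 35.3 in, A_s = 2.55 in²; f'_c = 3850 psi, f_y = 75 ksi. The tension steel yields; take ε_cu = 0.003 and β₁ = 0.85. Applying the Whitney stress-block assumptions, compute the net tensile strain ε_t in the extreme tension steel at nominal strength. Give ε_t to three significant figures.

ε_t ≈ 0.0223

a = A_s f_y/(0.85 f'_c b) = 3.564 in.
β₁ = 0.85, so c = a/β₁ = 3.564/0.85 = 4.193 in.
From the linear strain diagram with ε_cu = 0.003: ε_t = 0.003 (d − c)/c = 0.003 × (35.3 − 4.193)/4.193 = 0.0223.
Since ε_t ≥ 0.005, the section is tension-controlled.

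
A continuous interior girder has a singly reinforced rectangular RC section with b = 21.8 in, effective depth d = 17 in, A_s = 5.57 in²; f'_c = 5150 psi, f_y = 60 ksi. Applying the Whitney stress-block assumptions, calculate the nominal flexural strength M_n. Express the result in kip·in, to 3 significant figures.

M_n ≈ 5100 kip·in

T = A_s f_y = 5.57 × 60 = 334.2 kips.
a = T/(0.85 f'_c b) = 334.2/(0.85 × 5.15 × 21.8) = 3.502 in.
M_n = T(d − a/2) = 334.2 × (17 − 1.751) = 5096.2 kip·in.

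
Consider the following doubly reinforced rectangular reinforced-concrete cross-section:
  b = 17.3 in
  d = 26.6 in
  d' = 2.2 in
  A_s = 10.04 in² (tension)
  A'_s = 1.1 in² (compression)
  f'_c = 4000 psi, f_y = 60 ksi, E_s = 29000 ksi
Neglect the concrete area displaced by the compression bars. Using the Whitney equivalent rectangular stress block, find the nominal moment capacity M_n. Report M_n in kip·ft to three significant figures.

M_n ≈ 1120 kip·ft

Assume both steels yield.
a = (A_s − A'_s) f_y/(0.85 f'_c b) = (10.04 − 1.1) × 60/(0.85 × 4 × 17.3) = 9.119 in.
c = a/β₁ = 9.119/0.85 = 10.728 in; ε'_s = 0.003(c − d')/c = 0.0024 ≥ ε_y = 0.0021, so the compression steel yields.
M_n = (A_s − A'_s) f_y (d − a/2) + A'_s f_y (d − d') = 536.4 × (26.6 − 4.5595) + 66 × (26.6 − 2.2) = 11822.5 + 1610.4 = 13432.9 kip·in = 13432.9/12 = 1119.41 kip·ft.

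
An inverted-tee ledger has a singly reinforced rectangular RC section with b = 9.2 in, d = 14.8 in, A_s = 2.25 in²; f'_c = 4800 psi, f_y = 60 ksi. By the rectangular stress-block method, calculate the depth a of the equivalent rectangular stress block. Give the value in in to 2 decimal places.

T = A_s f_y = 2.25 × 60 = 135 kips.
a = T/(0.85 f'_c b) = 135/(0.85 × 4.8 × 9.2) = 3.60 in.

a ≈ 3.60 in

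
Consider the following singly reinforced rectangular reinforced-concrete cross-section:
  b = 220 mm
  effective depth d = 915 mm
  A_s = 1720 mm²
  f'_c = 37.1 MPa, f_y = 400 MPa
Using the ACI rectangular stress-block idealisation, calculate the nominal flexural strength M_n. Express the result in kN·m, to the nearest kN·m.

T = A_s f_y = 1720 × 400 = 688000 N = 688 kN.
From C = T: a = T/(0.85 f'_c b) = 688000/(0.85 × 37.1 × 220) = 99.17 mm.
M_n = T(d − a/2) = 688 kN × (915 − 49.585) mm = 595.41 kN·m.

M_n ≈ 595 kN·m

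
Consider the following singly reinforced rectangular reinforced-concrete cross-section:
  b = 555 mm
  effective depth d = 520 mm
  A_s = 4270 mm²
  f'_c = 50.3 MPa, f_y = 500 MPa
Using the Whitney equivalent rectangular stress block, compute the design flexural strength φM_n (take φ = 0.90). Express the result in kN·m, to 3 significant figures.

φM_n ≈ 913 kN·m

T = A_s f_y = 4270 × 500 = 2135000 N = 2135 kN.
From C = T: a = T/(0.85 f'_c b) = 2135000/(0.85 × 50.3 × 555) = 89.97 mm.
M_n = T(d − a/2) = 2135 kN × (520 − 44.985) mm = 1014.16 kN·m.
φM_n = 0.90 × 1014.16 = 912.74 kN·m.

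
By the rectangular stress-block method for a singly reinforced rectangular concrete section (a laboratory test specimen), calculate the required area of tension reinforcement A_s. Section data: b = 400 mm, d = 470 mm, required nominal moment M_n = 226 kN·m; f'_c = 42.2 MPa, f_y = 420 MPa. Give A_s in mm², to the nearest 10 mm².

A_s ≈ 1190 mm²

With M_n = 0.85 f'_c a b (d − a/2), solve the quadratic for a:
a = d − √(d² − 2M_n/(0.85 f'_c b)) = 470 − √(470² − 2 × 226×10⁶/(0.85 × 42.2 × 400)) = 34.80 mm.
A_s = 0.85 f'_c a b / f_y = 0.85 × 42.2 × 34.80 × 400 / 420 = 1188.8 mm².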